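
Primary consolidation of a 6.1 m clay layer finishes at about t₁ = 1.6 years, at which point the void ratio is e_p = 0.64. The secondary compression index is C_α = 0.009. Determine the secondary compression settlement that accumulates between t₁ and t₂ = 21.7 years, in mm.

Secondary compression: S_s = C_α·H/(1+e_p)·log₁₀(t₂/t₁)
S_s = 0.009×6.1/(1+0.64)×log₁₀(21.7/1.6)
    = 0.03348 × 1.132 = 0.03791 m

S_s ≈ 37.9 mm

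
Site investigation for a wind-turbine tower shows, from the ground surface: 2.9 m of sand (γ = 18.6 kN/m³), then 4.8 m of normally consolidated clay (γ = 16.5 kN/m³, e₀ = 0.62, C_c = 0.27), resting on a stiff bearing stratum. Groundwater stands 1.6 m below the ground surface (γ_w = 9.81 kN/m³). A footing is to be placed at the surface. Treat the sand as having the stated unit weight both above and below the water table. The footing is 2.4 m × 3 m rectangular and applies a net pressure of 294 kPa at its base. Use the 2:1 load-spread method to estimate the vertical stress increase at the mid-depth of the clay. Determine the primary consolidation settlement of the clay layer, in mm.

Mid-depth of clay below the ground surface: z = 2.9 + 4.8/2 = 5.3 m.
Total vertical stress at mid-clay: σ_v = 18.6×2.9 + 16.5×2.4 = 93.54 kPa.
Pore pressure: u = 9.81×(5.3 − 1.6) = 36.297 kPa.
Initial effective stress: σ'_0 = σ_v − u = 93.54 − 36.297 = 57.243 kPa.
Stress increase at mid-clay by the 2:1 spreading method:
Δσ = qBL/((B+z)(L+z)) = 294×2.4×3/((2.4+5.3)(3+5.3)) = 33.122 kPa
Final effective stress: σ'_f = σ'_0 + Δσ = 57.243 + 33.122 = 90.365 kPa.
Normally consolidated clay, so the full stress increment lies on the virgin compression line:
S_c = C_c·H/(1+e₀)·log₁₀(σ'_f/σ'_0) = 0.27×4.8/(1+0.62)×log₁₀(90.365/57.243)
    = 0.8 × 0.19828 = 0.1586 m

S_c ≈ 159 mm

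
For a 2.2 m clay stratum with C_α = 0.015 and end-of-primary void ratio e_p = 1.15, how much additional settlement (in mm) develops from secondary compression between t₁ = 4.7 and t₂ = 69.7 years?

S_s ≈ 18 mm

Secondary compression: S_s = C_α·H/(1+e_p)·log₁₀(t₂/t₁)
S_s = 0.015×2.2/(1+1.15)×log₁₀(69.7/4.7)
    = 0.01535 × 1.171 = 0.01798 m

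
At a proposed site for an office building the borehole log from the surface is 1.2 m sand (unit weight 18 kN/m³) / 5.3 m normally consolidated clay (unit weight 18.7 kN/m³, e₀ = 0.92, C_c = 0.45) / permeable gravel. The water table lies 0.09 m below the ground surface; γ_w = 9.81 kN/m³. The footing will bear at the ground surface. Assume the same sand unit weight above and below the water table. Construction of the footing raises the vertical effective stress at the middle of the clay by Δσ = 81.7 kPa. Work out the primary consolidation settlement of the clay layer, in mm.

Mid-depth of clay below the ground surface: z = 1.2 + 5.3/2 = 3.85 m.
Total vertical stress at mid-clay: σ_v = 18×1.2 + 18.7×2.65 = 71.155 kPa.
Pore pressure: u = 9.81×(3.85 − 0.09) = 36.886 kPa.
Initial effective stress: σ'_0 = σ_v − u = 71.155 − 36.886 = 34.269 kPa.
Final effective stress: σ'_f = σ'_0 + Δσ = 34.269 + 81.7 = 115.97 kPa.
Normally consolidated clay, so the full stress increment lies on the virgin compression line:
S_c = C_c·H/(1+e₀)·log₁₀(σ'_f/σ'_0) = 0.45×5.3/(1+0.92)×log₁₀(115.97/34.269)
    = 1.2422 × 0.52944 = 0.6577 m

S_c ≈ 658 mm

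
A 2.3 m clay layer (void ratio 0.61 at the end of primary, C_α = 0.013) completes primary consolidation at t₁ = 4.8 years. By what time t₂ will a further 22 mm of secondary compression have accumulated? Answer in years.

t₂ ≈ 73.4 years

S_s = C_α·H/(1+e_p)·log₁₀(t₂/t₁) ⇒ log₁₀(t₂/t₁) = S_s·(1+e_p)/(C_α·H).
log₁₀(t₂/t₁) = 0.022 × (1+0.61) / (0.013×2.3) = 1.185
t₂ = t₁ × 10^1.185 = 4.8 × 15.3 = 73.43 years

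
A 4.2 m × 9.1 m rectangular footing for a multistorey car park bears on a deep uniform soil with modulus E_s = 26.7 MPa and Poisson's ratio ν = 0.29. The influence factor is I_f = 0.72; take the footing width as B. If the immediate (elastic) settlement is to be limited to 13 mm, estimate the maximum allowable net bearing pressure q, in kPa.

E_s = 26.7 MPa = 26700 kPa.
S_e = q·B·(1−ν²)/E_s · I_f  ⇒  q = S_e·E_s / (B·(1−ν²)·I_f).
q = 0.013 × 26700 / (4.2 × 0.9159 × 0.72) = 125.3 kPa

q ≈ 125 kPa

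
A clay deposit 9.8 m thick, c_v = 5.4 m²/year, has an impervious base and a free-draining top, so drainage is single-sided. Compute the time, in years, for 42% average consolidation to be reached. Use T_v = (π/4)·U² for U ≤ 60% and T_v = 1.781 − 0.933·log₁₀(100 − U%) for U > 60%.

Drainage path length: H_d = H = 9.8 m (single drainage).
U ≤ 60%: T_v = (π/4)·U² = (π/4)×0.42² = 0.13854.
t = T_v·H_d²/c_v = 0.13854×9.8²/5.4 = 2.464 years.

t ≈ 2.46 years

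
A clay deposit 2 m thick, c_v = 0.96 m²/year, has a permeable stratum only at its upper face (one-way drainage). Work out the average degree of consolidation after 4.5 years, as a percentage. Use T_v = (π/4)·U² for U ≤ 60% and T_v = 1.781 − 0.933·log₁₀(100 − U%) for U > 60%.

U ≈ 94.4 %

Drainage path length: H_d = H = 2 m (single drainage).
T_v = c_v·t/H_d² = 0.96×4.5/2² = 1.08.
T_v = 1.08 corresponds to the U > 60% branch:
U = 1 − 10^((1.781 − T_v)/0.933)/100 = 0.9436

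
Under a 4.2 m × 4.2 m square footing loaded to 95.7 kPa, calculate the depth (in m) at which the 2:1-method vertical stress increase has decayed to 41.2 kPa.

2:1 spreading — at depth z the loaded area has grown by z in each plan dimension:
qB²/(B+z)² = Δσ_z ⇒ z = B(√(q/Δσ_z) − 1) = 4.2×(√(95.7/41.2) − 1) = 2.201 m

z ≈ 2.2 m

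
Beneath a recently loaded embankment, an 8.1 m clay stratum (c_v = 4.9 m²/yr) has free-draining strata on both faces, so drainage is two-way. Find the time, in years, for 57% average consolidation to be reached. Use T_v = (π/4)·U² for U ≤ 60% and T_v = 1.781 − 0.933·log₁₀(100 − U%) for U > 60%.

t ≈ 0.854 years

Drainage path length: H_d = H/2 = 4.05 m (double drainage).
U ≤ 60%: T_v = (π/4)·U² = (π/4)×0.57² = 0.25518.
t = T_v·H_d²/c_v = 0.25518×4.05²/4.9 = 0.8542 years.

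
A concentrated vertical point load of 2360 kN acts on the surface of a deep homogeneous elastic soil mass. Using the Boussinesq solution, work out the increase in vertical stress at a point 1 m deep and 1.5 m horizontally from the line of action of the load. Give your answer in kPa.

Boussinesq vertical stress below a point load on an elastic half-space:
Δσ_z = 3P/(2πz²) · [1 + (r/z)²]^(−5/2)
r/z = 1.5/1 = 1.5; [1+(r/z)²]^(−5/2) = 0.052516.
Δσ_z = 3×2360/(2π×1²) × 0.052516 = 1126.8 × 0.052516 = 59.18 kPa

Δσ_z ≈ 59.2 kPa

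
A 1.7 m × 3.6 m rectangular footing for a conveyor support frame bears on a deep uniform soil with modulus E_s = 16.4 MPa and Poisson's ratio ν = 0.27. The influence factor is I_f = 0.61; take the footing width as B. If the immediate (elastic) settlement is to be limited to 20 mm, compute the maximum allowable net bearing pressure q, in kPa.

q ≈ 341 kPa

E_s = 16.4 MPa = 16400 kPa.
S_e = q·B·(1−ν²)/E_s · I_f  ⇒  q = S_e·E_s / (B·(1−ν²)·I_f).
q = 0.02 × 16400 / (1.7 × 0.9271 × 0.61) = 341.2 kPa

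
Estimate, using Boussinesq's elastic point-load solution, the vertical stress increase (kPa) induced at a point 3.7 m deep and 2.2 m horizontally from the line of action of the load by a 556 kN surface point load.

Δσ_z ≈ 9.1 kPa

Boussinesq vertical stress below a point load on an elastic half-space:
Δσ_z = 3P/(2πz²) · [1 + (r/z)²]^(−5/2)
r/z = 2.2/3.7 = 0.59459; [1+(r/z)²]^(−5/2) = 0.46916.
Δσ_z = 3×556/(2π×3.7²) × 0.46916 = 19.392 × 0.46916 = 9.098 kPa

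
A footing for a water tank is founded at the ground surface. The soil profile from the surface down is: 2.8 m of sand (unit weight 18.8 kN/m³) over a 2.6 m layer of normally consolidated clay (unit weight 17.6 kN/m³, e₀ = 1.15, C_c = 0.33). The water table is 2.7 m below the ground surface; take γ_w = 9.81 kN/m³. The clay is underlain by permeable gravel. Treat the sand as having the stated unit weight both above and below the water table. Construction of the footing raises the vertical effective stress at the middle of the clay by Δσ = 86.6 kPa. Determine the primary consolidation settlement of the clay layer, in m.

S_c ≈ 0.152 m

Mid-depth of clay below the ground surface: z = 2.8 + 2.6/2 = 4.1 m.
Total vertical stress at mid-clay: σ_v = 18.8×2.8 + 17.6×1.3 = 75.52 kPa.
Pore pressure: u = 9.81×(4.1 − 2.7) = 13.734 kPa.
Initial effective stress: σ'_0 = σ_v − u = 75.52 − 13.734 = 61.786 kPa.
Final effective stress: σ'_f = σ'_0 + Δσ = 61.786 + 86.6 = 148.39 kPa.
Normally consolidated clay, so the full stress increment lies on the virgin compression line:
S_c = C_c·H/(1+e₀)·log₁₀(σ'_f/σ'_0) = 0.33×2.6/(1+1.15)×log₁₀(148.39/61.786)
    = 0.39907 × 0.38051 = 0.1519 m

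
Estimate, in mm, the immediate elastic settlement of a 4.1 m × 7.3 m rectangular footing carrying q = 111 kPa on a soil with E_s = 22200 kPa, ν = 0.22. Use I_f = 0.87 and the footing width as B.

S_e ≈ 17 mm

Immediate (elastic) settlement: S_e = q·B·(1−ν²)/E_s · I_f.
S_e = 111 × 4.1 × (1 − 0.22²) / 22200 × 0.87
    = 111 × 4.1 × 0.9516 / 22200 × 0.87
    = 0.01697 m = 16.97 mm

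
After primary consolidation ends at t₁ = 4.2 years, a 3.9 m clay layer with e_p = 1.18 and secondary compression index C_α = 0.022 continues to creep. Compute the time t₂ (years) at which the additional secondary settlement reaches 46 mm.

t₂ ≈ 61.9 years

S_s = C_α·H/(1+e_p)·log₁₀(t₂/t₁) ⇒ log₁₀(t₂/t₁) = S_s·(1+e_p)/(C_α·H).
log₁₀(t₂/t₁) = 0.046 × (1+1.18) / (0.022×3.9) = 1.169
t₂ = t₁ × 10^1.169 = 4.2 × 14.75 = 61.95 years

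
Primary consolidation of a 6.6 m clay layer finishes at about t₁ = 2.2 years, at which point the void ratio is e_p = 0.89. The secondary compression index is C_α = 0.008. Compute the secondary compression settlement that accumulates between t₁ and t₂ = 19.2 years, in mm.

S_s ≈ 26.3 mm

Secondary compression: S_s = C_α·H/(1+e_p)·log₁₀(t₂/t₁)
S_s = 0.008×6.6/(1+0.89)×log₁₀(19.2/2.2)
    = 0.02794 × 0.9409 = 0.02628 m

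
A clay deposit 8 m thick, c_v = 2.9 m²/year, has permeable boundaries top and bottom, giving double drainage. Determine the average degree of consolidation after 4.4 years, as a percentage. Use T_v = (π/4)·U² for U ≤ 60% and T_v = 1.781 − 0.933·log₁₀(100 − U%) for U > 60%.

Drainage path length: H_d = H/2 = 4 m (double drainage).
T_v = c_v·t/H_d² = 2.9×4.4/4² = 0.7975.
T_v = 0.7975 corresponds to the U > 60% branch:
U = 1 − 10^((1.781 − T_v)/0.933)/100 = 0.8867

U ≈ 88.7 %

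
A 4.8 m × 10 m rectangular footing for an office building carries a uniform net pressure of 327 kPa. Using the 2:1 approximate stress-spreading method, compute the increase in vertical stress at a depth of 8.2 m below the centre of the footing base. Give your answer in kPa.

By the 2:1 method the load spreads at 1 horizontal : 2 vertical, so at depth z the loaded area has grown by z in each plan dimension:
Δσ = qBL/((B+z)(L+z)) = 327×4.8×10/((4.8+8.2)(10+8.2)) = 66.34 kPa

Δσ_z ≈ 66.3 kPa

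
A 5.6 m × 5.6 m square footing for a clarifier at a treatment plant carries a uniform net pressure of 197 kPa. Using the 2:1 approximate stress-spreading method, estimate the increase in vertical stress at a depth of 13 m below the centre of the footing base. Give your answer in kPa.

By the 2:1 method the load spreads at 1 horizontal : 2 vertical, so at depth z the loaded area has grown by z in each plan dimension:
Δσ = qBL/((B+z)(L+z)) = 197×5.6×5.6/((5.6+13)(5.6+13)) = 17.857 kPa

Δσ_z ≈ 17.9 kPa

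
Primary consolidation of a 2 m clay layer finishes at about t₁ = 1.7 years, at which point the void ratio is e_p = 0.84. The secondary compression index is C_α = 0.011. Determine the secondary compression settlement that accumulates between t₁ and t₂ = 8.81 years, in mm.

Secondary compression: S_s = C_α·H/(1+e_p)·log₁₀(t₂/t₁)
S_s = 0.011×2/(1+0.84)×log₁₀(8.81/1.7)
    = 0.01196 × 0.7145 = 0.008543 m

S_s ≈ 8.54 mm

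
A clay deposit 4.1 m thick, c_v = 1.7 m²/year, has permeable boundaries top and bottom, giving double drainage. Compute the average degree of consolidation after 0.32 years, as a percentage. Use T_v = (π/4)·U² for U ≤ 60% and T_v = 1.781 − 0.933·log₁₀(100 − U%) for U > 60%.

Drainage path length: H_d = H/2 = 2.05 m (double drainage).
T_v = c_v·t/H_d² = 1.7×0.32/2.05² = 0.12945.
T_v = 0.12945 corresponds to the U ≤ 60% branch:
U = √(4T_v/π) = 0.406

U ≈ 40.6 %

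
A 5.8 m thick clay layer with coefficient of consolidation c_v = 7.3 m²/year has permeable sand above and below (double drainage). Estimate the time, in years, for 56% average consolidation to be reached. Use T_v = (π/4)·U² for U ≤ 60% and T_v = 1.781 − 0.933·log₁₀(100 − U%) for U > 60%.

t ≈ 0.284 years

Drainage path length: H_d = H/2 = 2.9 m (double drainage).
U ≤ 60%: T_v = (π/4)·U² = (π/4)×0.56² = 0.2463.
t = T_v·H_d²/c_v = 0.2463×2.9²/7.3 = 0.2838 years.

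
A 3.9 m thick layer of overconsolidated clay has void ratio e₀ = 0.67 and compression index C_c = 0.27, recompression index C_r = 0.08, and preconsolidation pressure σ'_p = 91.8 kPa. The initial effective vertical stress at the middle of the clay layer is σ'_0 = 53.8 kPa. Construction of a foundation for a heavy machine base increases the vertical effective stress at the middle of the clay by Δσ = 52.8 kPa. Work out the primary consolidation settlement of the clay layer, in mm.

Final effective stress: σ'_f = 53.8 + 52.8 = 106.6 kPa.
σ'_f = 106.6 > σ'_p = 91.8 kPa, so the stress path crosses the preconsolidation pressure — recompression up to σ'_p, then virgin compression beyond:
S_c = H/(1+e₀)·[C_r·log₁₀(σ'_p/σ'_0) + C_c·log₁₀(σ'_f/σ'_p)]
    = 3.9/1.67 × [0.08×log₁₀(91.8/53.8) + 0.27×log₁₀(106.6/91.8)]
    = 2.3353 × [0.018565 + 0.017527] = 0.08429 m

S_c ≈ 84.3 mm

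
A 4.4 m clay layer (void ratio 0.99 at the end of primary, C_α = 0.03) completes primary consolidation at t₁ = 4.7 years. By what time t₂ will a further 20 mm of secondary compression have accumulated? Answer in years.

t₂ ≈ 9.41 years

S_s = C_α·H/(1+e_p)·log₁₀(t₂/t₁) ⇒ log₁₀(t₂/t₁) = S_s·(1+e_p)/(C_α·H).
log₁₀(t₂/t₁) = 0.02 × (1+0.99) / (0.03×4.4) = 0.3015
t₂ = t₁ × 10^0.3015 = 4.7 × 2.002 = 9.411 years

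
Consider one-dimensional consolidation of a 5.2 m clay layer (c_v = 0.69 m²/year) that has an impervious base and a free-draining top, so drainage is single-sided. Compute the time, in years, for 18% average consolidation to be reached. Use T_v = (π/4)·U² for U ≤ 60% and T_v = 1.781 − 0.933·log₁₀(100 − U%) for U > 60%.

Drainage path length: H_d = H = 5.2 m (single drainage).
U ≤ 60%: T_v = (π/4)·U² = (π/4)×0.18² = 0.025447.
t = T_v·H_d²/c_v = 0.025447×5.2²/0.69 = 0.9972 years.

t ≈ 0.997 years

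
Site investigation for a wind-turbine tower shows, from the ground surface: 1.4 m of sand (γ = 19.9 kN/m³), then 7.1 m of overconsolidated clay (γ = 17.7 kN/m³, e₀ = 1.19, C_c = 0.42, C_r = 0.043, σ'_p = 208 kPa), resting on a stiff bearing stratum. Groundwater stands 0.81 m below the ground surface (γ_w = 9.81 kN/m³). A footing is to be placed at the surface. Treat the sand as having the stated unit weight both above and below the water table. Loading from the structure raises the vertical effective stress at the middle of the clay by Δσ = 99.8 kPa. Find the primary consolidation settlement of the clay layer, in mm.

Mid-depth of clay below the ground surface: z = 1.4 + 7.1/2 = 4.95 m.
Total vertical stress at mid-clay: σ_v = 19.9×1.4 + 17.7×3.55 = 90.695 kPa.
Pore pressure: u = 9.81×(4.95 − 0.81) = 40.613 kPa.
Initial effective stress: σ'_0 = σ_v − u = 90.695 − 40.613 = 50.082 kPa.
Final effective stress: σ'_f = 50.082 + 99.8 = 149.88 kPa.
σ'_f = 149.88 ≤ σ'_p = 208 kPa, so the clay remains overconsolidated and only the recompression index applies:
S_c = C_r·H/(1+e₀)·log₁₀(σ'_f/σ'_0) = 0.043×7.1/2.19×log₁₀(149.88/50.082)
    = 0.13941 × 0.47606 = 0.06637 m

S_c ≈ 66.4 mm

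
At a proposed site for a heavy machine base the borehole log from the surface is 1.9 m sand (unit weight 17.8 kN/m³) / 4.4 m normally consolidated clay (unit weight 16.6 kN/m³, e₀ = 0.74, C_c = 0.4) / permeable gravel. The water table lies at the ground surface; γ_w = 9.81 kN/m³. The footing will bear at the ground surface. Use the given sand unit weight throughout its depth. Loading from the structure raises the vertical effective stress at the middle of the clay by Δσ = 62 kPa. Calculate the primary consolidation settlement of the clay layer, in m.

S_c ≈ 0.491 m

Mid-depth of clay below the ground surface: z = 1.9 + 4.4/2 = 4.1 m.
Total vertical stress at mid-clay: σ_v = 17.8×1.9 + 16.6×2.2 = 70.34 kPa.
Pore pressure: u = 9.81×(4.1 − 0) = 40.221 kPa.
Initial effective stress: σ'_0 = σ_v − u = 70.34 − 40.221 = 30.119 kPa.
Final effective stress: σ'_f = σ'_0 + Δσ = 30.119 + 62 = 92.119 kPa.
Normally consolidated clay, so the full stress increment lies on the virgin compression line:
S_c = C_c·H/(1+e₀)·log₁₀(σ'_f/σ'_0) = 0.4×4.4/(1+0.74)×log₁₀(92.119/30.119)
    = 1.0115 × 0.48551 = 0.4911 m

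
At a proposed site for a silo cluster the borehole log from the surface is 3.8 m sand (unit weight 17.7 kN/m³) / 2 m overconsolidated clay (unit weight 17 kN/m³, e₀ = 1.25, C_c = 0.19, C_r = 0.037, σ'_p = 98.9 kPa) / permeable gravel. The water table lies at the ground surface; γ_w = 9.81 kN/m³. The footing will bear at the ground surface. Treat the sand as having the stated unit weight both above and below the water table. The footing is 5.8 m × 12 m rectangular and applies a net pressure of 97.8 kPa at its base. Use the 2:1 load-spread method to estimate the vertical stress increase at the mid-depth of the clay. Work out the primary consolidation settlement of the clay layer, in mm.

Mid-depth of clay below the ground surface: z = 3.8 + 2/2 = 4.8 m.
Total vertical stress at mid-clay: σ_v = 17.7×3.8 + 17×1 = 84.26 kPa.
Pore pressure: u = 9.81×(4.8 − 0) = 47.088 kPa.
Initial effective stress: σ'_0 = σ_v − u = 84.26 − 47.088 = 37.172 kPa.
Stress increase at mid-clay by the 2:1 spreading method:
Δσ = qBL/((B+z)(L+z)) = 97.8×5.8×12/((5.8+4.8)(12+4.8)) = 38.224 kPa
Final effective stress: σ'_f = 37.172 + 38.224 = 75.396 kPa.
σ'_f = 75.396 ≤ σ'_p = 98.9 kPa, so the clay remains overconsolidated and only the recompression index applies:
S_c = C_r·H/(1+e₀)·log₁₀(σ'_f/σ'_0) = 0.037×2/2.25×log₁₀(75.396/37.172)
    = 0.032889 × 0.30713 = 0.0101 m

S_c ≈ 10.1 mm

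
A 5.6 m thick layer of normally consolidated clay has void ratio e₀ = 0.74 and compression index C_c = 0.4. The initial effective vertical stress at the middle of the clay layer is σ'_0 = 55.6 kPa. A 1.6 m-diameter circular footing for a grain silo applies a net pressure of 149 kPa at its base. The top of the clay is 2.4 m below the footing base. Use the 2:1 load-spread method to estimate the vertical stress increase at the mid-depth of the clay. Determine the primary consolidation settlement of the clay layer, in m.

Mid-depth of clay below the footing base: z = 2.4 + 5.6/2 = 5.2 m.
Stress increase at mid-clay by the 2:1 spreading method:
Δσ ≈ qD²/(D+z)² = 149×1.6²/(1.6+5.2)² = 8.2491 kPa
Final effective stress: σ'_f = σ'_0 + Δσ = 55.6 + 8.2491 = 63.849 kPa.
Normally consolidated clay, so the full stress increment lies on the virgin compression line:
S_c = C_c·H/(1+e₀)·log₁₀(σ'_f/σ'_0) = 0.4×5.6/(1+0.74)×log₁₀(63.849/55.6)
    = 1.2874 × 0.060079 = 0.07735 m

S_c ≈ 0.0773 m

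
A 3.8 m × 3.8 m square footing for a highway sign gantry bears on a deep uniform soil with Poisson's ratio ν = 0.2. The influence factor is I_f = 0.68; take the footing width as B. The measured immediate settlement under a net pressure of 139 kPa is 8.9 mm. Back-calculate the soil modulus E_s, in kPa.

S_e = q·B·(1−ν²)/E_s · I_f  ⇒  E_s = q·B·(1−ν²)·I_f / S_e.
E_s = 139 × 3.8 × 0.96 × 0.68 / 0.0089 = 38740 kPa

E_s ≈ 38700 kPa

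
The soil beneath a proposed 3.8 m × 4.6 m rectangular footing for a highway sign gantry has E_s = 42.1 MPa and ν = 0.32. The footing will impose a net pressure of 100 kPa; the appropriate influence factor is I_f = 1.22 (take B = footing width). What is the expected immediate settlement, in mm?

Immediate (elastic) settlement: S_e = q·B·(1−ν²)/E_s · I_f.
E_s = 42.1 MPa = 42100 kPa.
S_e = 100 × 3.8 × (1 − 0.32²) / 42100 × 1.22
    = 100 × 3.8 × 0.8976 / 42100 × 1.22
    = 0.009884 m = 9.884 mm

S_e ≈ 9.88 mm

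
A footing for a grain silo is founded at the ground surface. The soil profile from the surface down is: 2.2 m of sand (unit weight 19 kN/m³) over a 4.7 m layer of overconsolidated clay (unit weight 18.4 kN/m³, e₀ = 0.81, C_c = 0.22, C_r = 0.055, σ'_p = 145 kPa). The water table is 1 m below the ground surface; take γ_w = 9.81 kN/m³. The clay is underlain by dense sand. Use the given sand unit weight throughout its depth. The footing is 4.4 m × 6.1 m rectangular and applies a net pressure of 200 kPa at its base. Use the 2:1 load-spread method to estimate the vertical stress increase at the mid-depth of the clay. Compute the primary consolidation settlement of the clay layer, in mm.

Mid-depth of clay below the ground surface: z = 2.2 + 4.7/2 = 4.55 m.
Total vertical stress at mid-clay: σ_v = 19×2.2 + 18.4×2.35 = 85.04 kPa.
Pore pressure: u = 9.81×(4.55 − 1) = 34.825 kPa.
Initial effective stress: σ'_0 = σ_v − u = 85.04 − 34.825 = 50.215 kPa.
Stress increase at mid-clay by the 2:1 spreading method:
Δσ = qBL/((B+z)(L+z)) = 200×4.4×6.1/((4.4+4.55)(6.1+4.55)) = 56.317 kPa
Final effective stress: σ'_f = 50.215 + 56.317 = 106.53 kPa.
σ'_f = 106.53 ≤ σ'_p = 145 kPa, so the clay remains overconsolidated and only the recompression index applies:
S_c = C_r·H/(1+e₀)·log₁₀(σ'_f/σ'_0) = 0.055×4.7/1.81×log₁₀(106.53/50.215)
    = 0.14282 × 0.32664 = 0.04665 m

S_c ≈ 46.7 mm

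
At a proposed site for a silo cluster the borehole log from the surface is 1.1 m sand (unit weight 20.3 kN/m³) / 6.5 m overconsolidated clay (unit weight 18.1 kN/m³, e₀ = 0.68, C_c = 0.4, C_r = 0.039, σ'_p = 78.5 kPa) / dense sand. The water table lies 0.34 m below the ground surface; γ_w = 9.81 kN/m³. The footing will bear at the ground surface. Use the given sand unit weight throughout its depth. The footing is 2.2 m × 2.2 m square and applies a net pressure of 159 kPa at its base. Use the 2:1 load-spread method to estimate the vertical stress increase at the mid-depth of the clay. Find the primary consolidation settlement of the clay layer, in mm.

Mid-depth of clay below the ground surface: z = 1.1 + 6.5/2 = 4.35 m.
Total vertical stress at mid-clay: σ_v = 20.3×1.1 + 18.1×3.25 = 81.155 kPa.
Pore pressure: u = 9.81×(4.35 − 0.34) = 39.338 kPa.
Initial effective stress: σ'_0 = σ_v − u = 81.155 − 39.338 = 41.817 kPa.
Stress increase at mid-clay by the 2:1 spreading method:
Δσ = qBL/((B+z)(L+z)) = 159×2.2×2.2/((2.2+4.35)(2.2+4.35)) = 17.937 kPa
Final effective stress: σ'_f = 41.817 + 17.937 = 59.754 kPa.
σ'_f = 59.754 ≤ σ'_p = 78.5 kPa, so the clay remains overconsolidated and only the recompression index applies:
S_c = C_r·H/(1+e₀)·log₁₀(σ'_f/σ'_0) = 0.039×6.5/1.68×log₁₀(59.754/41.817)
    = 0.15089 × 0.15501 = 0.02339 m

S_c ≈ 23.4 mm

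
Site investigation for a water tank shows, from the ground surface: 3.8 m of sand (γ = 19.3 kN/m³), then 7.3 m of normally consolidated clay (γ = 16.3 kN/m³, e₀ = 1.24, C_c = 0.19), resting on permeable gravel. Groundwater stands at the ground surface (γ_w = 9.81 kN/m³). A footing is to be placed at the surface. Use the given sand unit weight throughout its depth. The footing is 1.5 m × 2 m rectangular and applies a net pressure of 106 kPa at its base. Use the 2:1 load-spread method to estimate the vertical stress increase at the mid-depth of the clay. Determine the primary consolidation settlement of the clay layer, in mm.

S_c ≈ 16.4 mm

Mid-depth of clay below the ground surface: z = 3.8 + 7.3/2 = 7.45 m.
Total vertical stress at mid-clay: σ_v = 19.3×3.8 + 16.3×3.65 = 132.84 kPa.
Pore pressure: u = 9.81×(7.45 − 0) = 73.085 kPa.
Initial effective stress: σ'_0 = σ_v − u = 132.84 − 73.085 = 59.755 kPa.
Stress increase at mid-clay by the 2:1 spreading method:
Δσ = qBL/((B+z)(L+z)) = 106×1.5×2/((1.5+7.45)(2+7.45)) = 3.7599 kPa
Final effective stress: σ'_f = σ'_0 + Δσ = 59.755 + 3.7599 = 63.515 kPa.
Normally consolidated clay, so the full stress increment lies on the virgin compression line:
S_c = C_c·H/(1+e₀)·log₁₀(σ'_f/σ'_0) = 0.19×7.3/(1+1.24)×log₁₀(63.515/59.755)
    = 0.6192 × 0.026502 = 0.01641 m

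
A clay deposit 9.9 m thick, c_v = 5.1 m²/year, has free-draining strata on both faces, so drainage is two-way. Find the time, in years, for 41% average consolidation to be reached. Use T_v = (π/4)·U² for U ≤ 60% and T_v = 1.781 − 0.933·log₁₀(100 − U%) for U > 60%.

Drainage path length: H_d = H/2 = 4.95 m (double drainage).
U ≤ 60%: T_v = (π/4)·U² = (π/4)×0.41² = 0.13203.
t = T_v·H_d²/c_v = 0.13203×4.95²/5.1 = 0.6343 years.

t ≈ 0.634 years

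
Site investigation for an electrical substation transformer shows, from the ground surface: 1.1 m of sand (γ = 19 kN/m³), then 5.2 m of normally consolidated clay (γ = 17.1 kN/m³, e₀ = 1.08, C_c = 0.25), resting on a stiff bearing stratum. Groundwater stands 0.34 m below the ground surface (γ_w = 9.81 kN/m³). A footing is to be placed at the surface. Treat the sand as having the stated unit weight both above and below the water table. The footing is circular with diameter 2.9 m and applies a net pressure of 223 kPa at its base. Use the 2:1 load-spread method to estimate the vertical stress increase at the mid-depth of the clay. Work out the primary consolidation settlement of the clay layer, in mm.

S_c ≈ 229 mm

Mid-depth of clay below the ground surface: z = 1.1 + 5.2/2 = 3.7 m.
Total vertical stress at mid-clay: σ_v = 19×1.1 + 17.1×2.6 = 65.36 kPa.
Pore pressure: u = 9.81×(3.7 − 0.34) = 32.962 kPa.
Initial effective stress: σ'_0 = σ_v − u = 65.36 − 32.962 = 32.398 kPa.
Stress increase at mid-clay by the 2:1 spreading method:
Δσ ≈ qD²/(D+z)² = 223×2.9²/(2.9+3.7)² = 43.054 kPa
Final effective stress: σ'_f = σ'_0 + Δσ = 32.398 + 43.054 = 75.452 kPa.
Normally consolidated clay, so the full stress increment lies on the virgin compression line:
S_c = C_c·H/(1+e₀)·log₁₀(σ'_f/σ'_0) = 0.25×5.2/(1+1.08)×log₁₀(75.452/32.398)
    = 0.625 × 0.36715 = 0.2295 m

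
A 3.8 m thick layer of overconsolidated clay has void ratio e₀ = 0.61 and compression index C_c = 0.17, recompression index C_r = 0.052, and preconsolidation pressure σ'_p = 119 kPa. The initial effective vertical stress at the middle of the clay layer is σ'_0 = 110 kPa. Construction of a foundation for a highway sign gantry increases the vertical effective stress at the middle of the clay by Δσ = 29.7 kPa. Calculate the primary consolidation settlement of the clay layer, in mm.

S_c ≈ 32.1 mm

Final effective stress: σ'_f = 110 + 29.7 = 139.7 kPa.
σ'_f = 139.7 > σ'_p = 119 kPa, so the stress path crosses the preconsolidation pressure — recompression up to σ'_p, then virgin compression beyond:
S_c = H/(1+e₀)·[C_r·log₁₀(σ'_p/σ'_0) + C_c·log₁₀(σ'_f/σ'_p)]
    = 3.8/1.61 × [0.052×log₁₀(119/110) + 0.17×log₁₀(139.7/119)]
    = 2.3602 × [0.001776 + 0.01184] = 0.03214 m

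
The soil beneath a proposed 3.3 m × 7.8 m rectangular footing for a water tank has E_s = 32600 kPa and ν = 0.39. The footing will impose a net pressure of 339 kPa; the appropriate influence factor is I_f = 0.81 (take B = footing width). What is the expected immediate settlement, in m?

Immediate (elastic) settlement: S_e = q·B·(1−ν²)/E_s · I_f.
S_e = 339 × 3.3 × (1 − 0.39²) / 32600 × 0.81
    = 339 × 3.3 × 0.8479 / 32600 × 0.81
    = 0.02357 m

S_e ≈ 0.0236 m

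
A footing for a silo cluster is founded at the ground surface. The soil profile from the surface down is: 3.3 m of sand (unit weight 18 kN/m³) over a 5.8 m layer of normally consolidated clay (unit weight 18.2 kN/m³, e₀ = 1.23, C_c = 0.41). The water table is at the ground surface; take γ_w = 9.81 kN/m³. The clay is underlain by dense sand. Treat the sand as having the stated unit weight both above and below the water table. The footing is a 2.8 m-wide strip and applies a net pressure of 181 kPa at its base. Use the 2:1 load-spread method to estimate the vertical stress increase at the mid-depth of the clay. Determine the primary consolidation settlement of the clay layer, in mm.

Mid-depth of clay below the ground surface: z = 3.3 + 5.8/2 = 6.2 m.
Total vertical stress at mid-clay: σ_v = 18×3.3 + 18.2×2.9 = 112.18 kPa.
Pore pressure: u = 9.81×(6.2 − 0) = 60.822 kPa.
Initial effective stress: σ'_0 = σ_v − u = 112.18 − 60.822 = 51.358 kPa.
Stress increase at mid-clay by the 2:1 spreading method:
Δσ = qB/(B+z) = 181×2.8/(2.8+6.2) = 56.311 kPa
Final effective stress: σ'_f = σ'_0 + Δσ = 51.358 + 56.311 = 107.67 kPa.
Normally consolidated clay, so the full stress increment lies on the virgin compression line:
S_c = C_c·H/(1+e₀)·log₁₀(σ'_f/σ'_0) = 0.41×5.8/(1+1.23)×log₁₀(107.67/51.358)
    = 1.0664 × 0.32149 = 0.3428 m

S_c ≈ 343 mm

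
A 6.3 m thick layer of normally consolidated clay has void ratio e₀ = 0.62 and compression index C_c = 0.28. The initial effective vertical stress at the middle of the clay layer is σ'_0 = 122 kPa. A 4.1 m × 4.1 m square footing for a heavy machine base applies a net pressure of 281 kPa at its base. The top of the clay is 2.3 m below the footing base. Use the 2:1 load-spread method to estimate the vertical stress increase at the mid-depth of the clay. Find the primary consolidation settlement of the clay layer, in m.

S_c ≈ 0.167 m

Mid-depth of clay below the footing base: z = 2.3 + 6.3/2 = 5.45 m.
Stress increase at mid-clay by the 2:1 spreading method:
Δσ = qBL/((B+z)(L+z)) = 281×4.1×4.1/((4.1+5.45)(4.1+5.45)) = 51.793 kPa
Final effective stress: σ'_f = σ'_0 + Δσ = 122 + 51.793 = 173.79 kPa.
Normally consolidated clay, so the full stress increment lies on the virgin compression line:
S_c = C_c·H/(1+e₀)·log₁₀(σ'_f/σ'_0) = 0.28×6.3/(1+0.62)×log₁₀(173.79/122)
    = 1.0889 × 0.15366 = 0.1673 m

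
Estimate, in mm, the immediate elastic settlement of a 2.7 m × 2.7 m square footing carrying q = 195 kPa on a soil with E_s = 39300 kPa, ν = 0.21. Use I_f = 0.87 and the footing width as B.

S_e ≈ 11.1 mm

Immediate (elastic) settlement: S_e = q·B·(1−ν²)/E_s · I_f.
S_e = 195 × 2.7 × (1 − 0.21²) / 39300 × 0.87
    = 195 × 2.7 × 0.9559 / 39300 × 0.87
    = 0.01114 m = 11.14 mm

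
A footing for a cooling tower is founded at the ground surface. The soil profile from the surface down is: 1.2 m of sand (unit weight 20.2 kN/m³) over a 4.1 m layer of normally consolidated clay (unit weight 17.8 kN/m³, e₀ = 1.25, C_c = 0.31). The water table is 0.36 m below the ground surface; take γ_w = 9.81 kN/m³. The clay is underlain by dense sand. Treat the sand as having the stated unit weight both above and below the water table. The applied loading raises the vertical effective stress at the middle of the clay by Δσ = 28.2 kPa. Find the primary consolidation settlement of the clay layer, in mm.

S_c ≈ 154 mm

Mid-depth of clay below the ground surface: z = 1.2 + 4.1/2 = 3.25 m.
Total vertical stress at mid-clay: σ_v = 20.2×1.2 + 17.8×2.05 = 60.73 kPa.
Pore pressure: u = 9.81×(3.25 − 0.36) = 28.351 kPa.
Initial effective stress: σ'_0 = σ_v − u = 60.73 − 28.351 = 32.379 kPa.
Final effective stress: σ'_f = σ'_0 + Δσ = 32.379 + 28.2 = 60.579 kPa.
Normally consolidated clay, so the full stress increment lies on the virgin compression line:
S_c = C_c·H/(1+e₀)·log₁₀(σ'_f/σ'_0) = 0.31×4.1/(1+1.25)×log₁₀(60.579/32.379)
    = 0.56489 × 0.27206 = 0.1537 m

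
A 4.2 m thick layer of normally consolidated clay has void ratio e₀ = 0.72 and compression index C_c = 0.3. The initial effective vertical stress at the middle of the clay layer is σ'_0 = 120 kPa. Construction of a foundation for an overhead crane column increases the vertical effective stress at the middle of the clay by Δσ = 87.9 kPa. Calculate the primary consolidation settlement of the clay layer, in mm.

Final effective stress: σ'_f = σ'_0 + Δσ = 120 + 87.9 = 207.9 kPa.
Normally consolidated clay, so the full stress increment lies on the virgin compression line:
S_c = C_c·H/(1+e₀)·log₁₀(σ'_f/σ'_0) = 0.3×4.2/(1+0.72)×log₁₀(207.9/120)
    = 0.73256 × 0.23867 = 0.1748 m

S_c ≈ 175 mm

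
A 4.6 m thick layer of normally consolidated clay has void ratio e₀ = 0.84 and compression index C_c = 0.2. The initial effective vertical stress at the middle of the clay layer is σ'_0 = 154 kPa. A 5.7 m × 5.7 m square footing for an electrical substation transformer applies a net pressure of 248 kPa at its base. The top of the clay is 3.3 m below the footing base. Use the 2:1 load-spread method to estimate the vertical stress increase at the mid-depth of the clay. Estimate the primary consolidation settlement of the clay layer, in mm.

S_c ≈ 74.6 mm

Mid-depth of clay below the footing base: z = 3.3 + 4.6/2 = 5.6 m.
Stress increase at mid-clay by the 2:1 spreading method:
Δσ = qBL/((B+z)(L+z)) = 248×5.7×5.7/((5.7+5.6)(5.7+5.6)) = 63.102 kPa
Final effective stress: σ'_f = σ'_0 + Δσ = 154 + 63.102 = 217.1 kPa.
Normally consolidated clay, so the full stress increment lies on the virgin compression line:
S_c = C_c·H/(1+e₀)·log₁₀(σ'_f/σ'_0) = 0.2×4.6/(1+0.84)×log₁₀(217.1/154)
    = 0.5 × 0.14914 = 0.07457 m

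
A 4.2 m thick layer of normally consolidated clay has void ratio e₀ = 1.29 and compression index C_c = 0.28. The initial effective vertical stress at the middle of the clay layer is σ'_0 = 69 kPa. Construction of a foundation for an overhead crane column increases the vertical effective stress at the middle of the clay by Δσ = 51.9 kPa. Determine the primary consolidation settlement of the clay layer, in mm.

Final effective stress: σ'_f = σ'_0 + Δσ = 69 + 51.9 = 120.9 kPa.
Normally consolidated clay, so the full stress increment lies on the virgin compression line:
S_c = C_c·H/(1+e₀)·log₁₀(σ'_f/σ'_0) = 0.28×4.2/(1+1.29)×log₁₀(120.9/69)
    = 0.51354 × 0.24358 = 0.1251 m

S_c ≈ 125 mm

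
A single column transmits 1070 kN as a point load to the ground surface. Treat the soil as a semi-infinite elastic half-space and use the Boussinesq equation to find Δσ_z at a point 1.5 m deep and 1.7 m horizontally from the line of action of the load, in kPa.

Δσ_z ≈ 28.8 kPa

Boussinesq vertical stress below a point load on an elastic half-space:
Δσ_z = 3P/(2πz²) · [1 + (r/z)²]^(−5/2)
r/z = 1.7/1.5 = 1.1333; [1+(r/z)²]^(−5/2) = 0.12678.
Δσ_z = 3×1070/(2π×1.5²) × 0.12678 = 227.06 × 0.12678 = 28.79 kPa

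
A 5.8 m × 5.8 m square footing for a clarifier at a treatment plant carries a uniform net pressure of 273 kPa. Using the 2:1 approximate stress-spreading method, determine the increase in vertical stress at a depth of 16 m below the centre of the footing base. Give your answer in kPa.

Δσ_z ≈ 19.3 kPa

By the 2:1 method the load spreads at 1 horizontal : 2 vertical, so at depth z the loaded area has grown by z in each plan dimension:
Δσ = qBL/((B+z)(L+z)) = 273×5.8×5.8/((5.8+16)(5.8+16)) = 19.324 kPa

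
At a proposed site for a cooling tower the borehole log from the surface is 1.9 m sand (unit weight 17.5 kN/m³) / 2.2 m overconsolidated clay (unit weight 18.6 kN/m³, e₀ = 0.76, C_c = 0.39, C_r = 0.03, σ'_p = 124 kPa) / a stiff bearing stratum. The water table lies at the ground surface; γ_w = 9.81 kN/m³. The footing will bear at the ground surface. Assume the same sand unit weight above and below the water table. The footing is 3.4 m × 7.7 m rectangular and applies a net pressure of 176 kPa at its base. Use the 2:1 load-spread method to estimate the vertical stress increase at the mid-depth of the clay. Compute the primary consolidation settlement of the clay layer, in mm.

Mid-depth of clay below the ground surface: z = 1.9 + 2.2/2 = 3 m.
Total vertical stress at mid-clay: σ_v = 17.5×1.9 + 18.6×1.1 = 53.71 kPa.
Pore pressure: u = 9.81×(3 − 0) = 29.43 kPa.
Initial effective stress: σ'_0 = σ_v − u = 53.71 − 29.43 = 24.28 kPa.
Stress increase at mid-clay by the 2:1 spreading method:
Δσ = qBL/((B+z)(L+z)) = 176×3.4×7.7/((3.4+3)(7.7+3)) = 67.285 kPa
Final effective stress: σ'_f = 24.28 + 67.285 = 91.565 kPa.
σ'_f = 91.565 ≤ σ'_p = 124 kPa, so the clay remains overconsolidated and only the recompression index applies:
S_c = C_r·H/(1+e₀)·log₁₀(σ'_f/σ'_0) = 0.03×2.2/1.76×log₁₀(91.565/24.28)
    = 0.0375 × 0.57648 = 0.02162 m

S_c ≈ 21.6 mm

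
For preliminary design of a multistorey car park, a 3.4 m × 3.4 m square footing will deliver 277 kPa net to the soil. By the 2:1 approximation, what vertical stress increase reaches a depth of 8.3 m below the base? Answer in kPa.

By the 2:1 method the load spreads at 1 horizontal : 2 vertical, so at depth z the loaded area has grown by z in each plan dimension:
Δσ = qBL/((B+z)(L+z)) = 277×3.4×3.4/((3.4+8.3)(3.4+8.3)) = 23.392 kPa

Δσ_z ≈ 23.4 kPa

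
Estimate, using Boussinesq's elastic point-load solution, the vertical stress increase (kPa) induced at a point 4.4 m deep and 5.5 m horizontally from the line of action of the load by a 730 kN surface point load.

Δσ_z ≈ 1.71 kPa

Boussinesq vertical stress below a point load on an elastic half-space:
Δσ_z = 3P/(2πz²) · [1 + (r/z)²]^(−5/2)
r/z = 5.5/4.4 = 1.25; [1+(r/z)²]^(−5/2) = 0.095135.
Δσ_z = 3×730/(2π×4.4²) × 0.095135 = 18.004 × 0.095135 = 1.713 kPa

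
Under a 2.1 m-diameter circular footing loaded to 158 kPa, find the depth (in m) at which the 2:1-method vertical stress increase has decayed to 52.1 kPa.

z ≈ 1.56 m

2:1 spreading — at depth z the loaded area has grown by z in each plan dimension:
qD²/(D+z)² = Δσ_z ⇒ z = D(√(q/Δσ_z) − 1) = 2.1×(√(158/52.1) − 1) = 1.557 m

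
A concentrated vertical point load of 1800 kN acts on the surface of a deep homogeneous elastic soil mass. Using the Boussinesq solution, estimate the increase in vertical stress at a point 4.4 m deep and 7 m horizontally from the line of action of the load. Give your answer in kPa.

Boussinesq vertical stress below a point load on an elastic half-space:
Δσ_z = 3P/(2πz²) · [1 + (r/z)²]^(−5/2)
r/z = 7/4.4 = 1.5909; [1+(r/z)²]^(−5/2) = 0.042683.
Δσ_z = 3×1800/(2π×4.4²) × 0.042683 = 44.392 × 0.042683 = 1.895 kPa

Δσ_z ≈ 1.89 kPa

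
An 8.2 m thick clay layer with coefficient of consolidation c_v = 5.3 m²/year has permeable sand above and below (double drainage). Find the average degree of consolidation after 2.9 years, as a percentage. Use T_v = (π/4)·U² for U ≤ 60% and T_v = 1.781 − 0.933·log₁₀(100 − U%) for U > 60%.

U ≈ 91.5 %

Drainage path length: H_d = H/2 = 4.1 m (double drainage).
T_v = c_v·t/H_d² = 5.3×2.9/4.1² = 0.91434.
T_v = 0.91434 corresponds to the U > 60% branch:
U = 1 − 10^((1.781 − T_v)/0.933)/100 = 0.9151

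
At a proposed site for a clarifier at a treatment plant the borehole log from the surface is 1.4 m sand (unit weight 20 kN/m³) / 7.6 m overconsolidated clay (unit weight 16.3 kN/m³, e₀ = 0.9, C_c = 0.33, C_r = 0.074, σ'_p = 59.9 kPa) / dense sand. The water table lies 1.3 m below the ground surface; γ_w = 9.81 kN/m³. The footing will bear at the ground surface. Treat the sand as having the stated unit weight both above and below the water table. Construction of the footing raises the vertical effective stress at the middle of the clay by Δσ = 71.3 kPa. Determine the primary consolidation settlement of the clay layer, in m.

Mid-depth of clay below the ground surface: z = 1.4 + 7.6/2 = 5.2 m.
Total vertical stress at mid-clay: σ_v = 20×1.4 + 16.3×3.8 = 89.94 kPa.
Pore pressure: u = 9.81×(5.2 − 1.3) = 38.259 kPa.
Initial effective stress: σ'_0 = σ_v − u = 89.94 − 38.259 = 51.681 kPa.
Final effective stress: σ'_f = 51.681 + 71.3 = 122.98 kPa.
σ'_f = 122.98 > σ'_p = 59.9 kPa, so the stress path crosses the preconsolidation pressure — recompression up to σ'_p, then virgin compression beyond:
S_c = H/(1+e₀)·[C_r·log₁₀(σ'_p/σ'_0) + C_c·log₁₀(σ'_f/σ'_p)]
    = 7.6/1.9 × [0.074×log₁₀(59.9/51.681) + 0.33×log₁₀(122.98/59.9)]
    = 4 × [0.0047431 + 0.10309] = 0.4313 m

S_c ≈ 0.431 m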